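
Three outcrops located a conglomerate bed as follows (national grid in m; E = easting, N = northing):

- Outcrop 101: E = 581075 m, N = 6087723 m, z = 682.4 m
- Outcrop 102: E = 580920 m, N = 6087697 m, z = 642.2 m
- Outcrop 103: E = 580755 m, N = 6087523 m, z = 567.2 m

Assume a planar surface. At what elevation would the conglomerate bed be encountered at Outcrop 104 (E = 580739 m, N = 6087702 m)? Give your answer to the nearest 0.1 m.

Two edge vectors: Outcrop 101→Outcrop 102 = (-155, -26, -40.2), Outcrop 101→Outcrop 103 = (-320, -200, -115.2).
Normal n = (Outcrop 101→Outcrop 102) × (Outcrop 101→Outcrop 103) = (-5044.8, -4992, 22680).
So ∂z/∂E = −n_x/n_z = 0.222433862 and ∂z/∂N = −n_y/n_z = 0.220105820.
Intercept c from Outcrop 101: 682.4 − 129250.76 − 1339943.26 = −1468511.62.
At (580739, 6087702): z = 129176.0 + 1339938.6 − 1468511.62 = 603.0 m.

603.0 m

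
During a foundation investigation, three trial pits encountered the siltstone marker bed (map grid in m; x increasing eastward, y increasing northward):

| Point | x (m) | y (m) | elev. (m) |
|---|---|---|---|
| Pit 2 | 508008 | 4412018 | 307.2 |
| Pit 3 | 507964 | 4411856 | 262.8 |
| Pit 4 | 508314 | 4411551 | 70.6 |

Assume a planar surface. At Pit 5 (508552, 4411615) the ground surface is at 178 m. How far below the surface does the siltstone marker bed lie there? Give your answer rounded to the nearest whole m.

145 m

Two edge vectors: Pit 2→Pit 3 = (-44, -162, -44.4), Pit 2→Pit 4 = (306, -467, -236.6).
Normal n = (Pit 2→Pit 3) × (Pit 2→Pit 4) = (17594.4, -23996.8, 70120).
So ∂z/∂x = −n_x/n_z = −0.25091843 and ∂z/∂y = −n_y/n_z = 0.34222476.
Intercept c from Pit 2: 307.2 + 127468.57 − 1509901.79 = −1382126.02.
At (508552, 4411615): z_contact = −127605.1 + 1509763.9 − 1382126.02 = 32.8 m.
Depth below ground = 178 − 32.8 = 145 m.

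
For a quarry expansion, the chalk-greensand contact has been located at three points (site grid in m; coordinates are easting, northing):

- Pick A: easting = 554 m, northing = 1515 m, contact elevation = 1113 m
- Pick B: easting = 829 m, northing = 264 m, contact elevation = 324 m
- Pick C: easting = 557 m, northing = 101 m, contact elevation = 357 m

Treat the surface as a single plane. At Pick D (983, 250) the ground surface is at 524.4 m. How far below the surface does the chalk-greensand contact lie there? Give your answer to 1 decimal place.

Two edge vectors: Pick A→Pick B = (275, -1251, -789), Pick A→Pick C = (3, -1414, -756).
Normal n = (Pick A→Pick B) × (Pick A→Pick C) = (-169890, 205533, -385097).
So ∂z/∂easting = −n_x/n_z = −0.441162 and ∂z/∂northing = −n_y/n_z = 0.533717.
Intercept c from Pick A: 1113 + 244.40 − 808.58 = 548.82.
At (983, 250): z_contact = −433.66 + 133.43 + 548.82 = 248.59 m.
Depth below ground = 524.4 − 248.59 = 275.8 m.

275.8 m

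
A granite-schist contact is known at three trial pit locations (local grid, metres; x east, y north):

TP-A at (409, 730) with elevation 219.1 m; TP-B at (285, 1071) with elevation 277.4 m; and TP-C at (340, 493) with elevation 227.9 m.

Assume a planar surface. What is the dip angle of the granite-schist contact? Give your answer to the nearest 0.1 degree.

17.9°

Two edge vectors: TP-A→TP-B = (-124, 341, 58.3), TP-A→TP-C = (-69, -237, 8.8).
Normal n = (TP-A→TP-B) × (TP-A→TP-C) = (16817.9, -2931.5, 52917).
So ∂z/∂x = −n_x/n_z = −0.31782 and ∂z/∂y = −n_y/n_z = 0.05540.
Gradient magnitude |∇z| = √(a² + b²) = √(0.10101 + 0.00307) = 0.32261.
True dip = arctan(0.32261) = 17.9°, dipping toward E (azimuth ≈ 100°).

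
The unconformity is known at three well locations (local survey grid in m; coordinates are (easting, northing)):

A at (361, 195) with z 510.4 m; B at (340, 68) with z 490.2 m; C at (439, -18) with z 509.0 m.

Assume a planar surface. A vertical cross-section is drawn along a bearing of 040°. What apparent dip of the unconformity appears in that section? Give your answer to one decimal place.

Let the plane be z = a·E + b·N + c.
B−A: −21a − 127b = −20.2;  C−A: 78a − 213b = −1.4.
Solving gives a = 0.28686, b = 0.11162.
Unit vector along 040° is (sin 40°, cos 40°) = (0.6428, 0.7660).
Slope in that direction = a·(0.6428) + b·(0.7660) = 0.26990.
Apparent dip = arctan|0.26990| = 15.1° (true dip is 17.1°, so apparent ≤ true as expected).

15.1°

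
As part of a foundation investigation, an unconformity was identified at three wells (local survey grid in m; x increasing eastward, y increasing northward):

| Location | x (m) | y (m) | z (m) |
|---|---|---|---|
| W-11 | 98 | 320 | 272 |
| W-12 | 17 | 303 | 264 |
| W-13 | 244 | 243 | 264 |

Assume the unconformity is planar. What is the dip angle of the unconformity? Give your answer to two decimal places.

Let the plane be z = a·x + b·y + c.
W-12−W-11: −81a − 17b = −8;  W-13−W-11: 146a − 77b = −8.
Solving gives a = 0.05505, b = 0.20828.
Gradient magnitude |∇z| = √(a² + b²) = √(0.00303 + 0.04338) = 0.21543.
True dip = arctan(0.21543) = 12.16°, dipping toward SSW (azimuth ≈ 195°).

12.16°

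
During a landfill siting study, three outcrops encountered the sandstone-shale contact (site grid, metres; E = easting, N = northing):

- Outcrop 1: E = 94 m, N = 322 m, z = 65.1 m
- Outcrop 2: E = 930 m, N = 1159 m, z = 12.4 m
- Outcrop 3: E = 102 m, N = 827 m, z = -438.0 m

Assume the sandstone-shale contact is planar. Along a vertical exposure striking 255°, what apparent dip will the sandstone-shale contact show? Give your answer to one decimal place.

Two edge vectors: Outcrop 1→Outcrop 2 = (836, 837, -52.7), Outcrop 1→Outcrop 3 = (8, 505, -503.1).
Normal n = (Outcrop 1→Outcrop 2) × (Outcrop 1→Outcrop 3) = (-394481.2, 420170, 415484).
So ∂z/∂E = −n_x/n_z = 0.94945 and ∂z/∂N = −n_y/n_z = −1.01128.
Unit vector along 255° is (sin 255°, cos 255°) = (-0.9659, -0.2588).
Slope in that direction = a·(-0.9659) + b·(-0.2588) = −0.65536.
Apparent dip = arctan|0.65536| = 33.2° (true dip is 54.2°, so apparent ≤ true as expected).

33.2°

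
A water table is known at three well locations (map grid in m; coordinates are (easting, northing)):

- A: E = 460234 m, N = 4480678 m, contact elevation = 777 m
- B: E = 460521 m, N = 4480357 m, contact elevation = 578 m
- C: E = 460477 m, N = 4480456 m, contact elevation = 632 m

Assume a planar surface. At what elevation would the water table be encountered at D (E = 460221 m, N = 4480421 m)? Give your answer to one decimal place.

Two edge vectors: A→B = (287, -321, -199), A→C = (243, -222, -145).
Normal n = (A→B) × (A→C) = (2367, -6742, 14289).
So ∂z/∂E = −n_x/n_z = −0.165651900 and ∂z/∂N = −n_y/n_z = 0.471831479.
Intercept c from A: 777 + 76238.64 − 2114124.93 = −2037109.29.
At (460221, 4480421): z = −76236.5 + 2114003.7 − 2037109.29 = 657.9 m.

657.9 m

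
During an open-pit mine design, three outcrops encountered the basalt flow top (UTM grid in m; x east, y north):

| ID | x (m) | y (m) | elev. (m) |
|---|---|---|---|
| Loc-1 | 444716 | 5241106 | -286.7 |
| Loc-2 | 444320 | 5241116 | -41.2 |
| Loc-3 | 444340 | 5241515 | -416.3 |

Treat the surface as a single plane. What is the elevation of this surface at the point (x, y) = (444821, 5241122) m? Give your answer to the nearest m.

-369 m

Two edge vectors: Loc-1→Loc-2 = (-396, 10, 245.5), Loc-1→Loc-3 = (-376, 409, -129.6).
Normal n = (Loc-1→Loc-2) × (Loc-1→Loc-3) = (-101705.5, -143629.6, -158204).
So ∂z/∂x = −n_x/n_z = −0.64287565 and ∂z/∂y = −n_y/n_z = −0.90787591.
Intercept c from Loc-1: -286.7 + 285897.09 + 4758273.86 = 5043884.25.
At (444821, 5241122): z = −285964.6 − 4758288.4 + 5043884.25 = -368.7 m.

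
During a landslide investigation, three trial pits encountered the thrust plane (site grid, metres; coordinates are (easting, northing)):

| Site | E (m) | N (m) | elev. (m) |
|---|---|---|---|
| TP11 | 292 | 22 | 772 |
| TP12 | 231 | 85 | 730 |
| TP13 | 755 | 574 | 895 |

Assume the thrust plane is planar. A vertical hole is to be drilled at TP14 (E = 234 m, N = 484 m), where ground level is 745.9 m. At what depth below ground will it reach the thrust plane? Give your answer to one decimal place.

Let the plane be z = a·E + b·N + c.
TP12−TP11: −61a + 63b = −42;  TP13−TP11: 463a + 552b = 123.
Solving gives a = 0.49224, b = −0.19005.
Then c = 772 − a·292 − b·22 = 632.45.
At (234, 484): z_contact = 115.18 − 91.98 + 632.45 = 655.65 m.
Depth below ground = 745.9 − 655.65 = 90.3 m.

90.3 m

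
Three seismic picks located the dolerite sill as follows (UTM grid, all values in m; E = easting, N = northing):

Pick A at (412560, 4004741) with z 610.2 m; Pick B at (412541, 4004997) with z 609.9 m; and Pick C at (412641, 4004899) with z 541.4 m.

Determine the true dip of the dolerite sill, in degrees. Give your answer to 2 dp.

Two edge vectors: Pick A→Pick B = (-19, 256, -0.3), Pick A→Pick C = (81, 158, -68.8).
Normal n = (Pick A→Pick B) × (Pick A→Pick C) = (-17565.4, -1331.5, -23738).
So ∂z/∂E = −n_x/n_z = −0.73997 and ∂z/∂N = −n_y/n_z = −0.05609.
Gradient magnitude |∇z| = √(a² + b²) = √(0.54756 + 0.00315) = 0.74209.
True dip = arctan(0.74209) = 36.58°, dipping toward E (azimuth ≈ 086°).

36.58°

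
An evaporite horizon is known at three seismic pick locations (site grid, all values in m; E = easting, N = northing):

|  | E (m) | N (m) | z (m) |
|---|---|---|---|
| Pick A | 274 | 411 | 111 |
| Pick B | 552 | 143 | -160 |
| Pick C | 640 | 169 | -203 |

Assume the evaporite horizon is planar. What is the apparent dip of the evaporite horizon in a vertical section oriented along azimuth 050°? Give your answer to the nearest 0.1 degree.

12.1°

Two edge vectors: Pick A→Pick B = (278, -268, -271), Pick A→Pick C = (366, -242, -314).
Normal n = (Pick A→Pick B) × (Pick A→Pick C) = (18570, -11894, 30812).
So ∂z/∂E = −n_x/n_z = −0.60269 and ∂z/∂N = −n_y/n_z = 0.38602.
Unit vector along 050° is (sin 50°, cos 50°) = (0.7660, 0.6428).
Slope in that direction = a·(0.7660) + b·(0.6428) = −0.21356.
Apparent dip = arctan|0.21356| = 12.1° (true dip is 35.6°, so apparent ≤ true as expected).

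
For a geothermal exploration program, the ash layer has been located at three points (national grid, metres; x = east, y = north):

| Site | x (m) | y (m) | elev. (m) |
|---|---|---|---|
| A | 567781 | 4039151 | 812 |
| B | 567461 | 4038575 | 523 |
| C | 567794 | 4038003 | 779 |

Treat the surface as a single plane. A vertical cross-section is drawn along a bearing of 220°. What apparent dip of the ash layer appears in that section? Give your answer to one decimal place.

Let the plane be z = a·x + b·y + c.
B−A: −320a − 576b = −289;  C−A: 13a − 1148b = −33.
Solving gives a = 0.83438, b = 0.03819.
Unit vector along 220° is (sin 220°, cos 220°) = (-0.6428, -0.7660).
Slope in that direction = a·(-0.6428) + b·(-0.7660) = −0.56558.
Apparent dip = arctan|0.56558| = 29.5° (true dip is 39.9°, so apparent ≤ true as expected).

29.5°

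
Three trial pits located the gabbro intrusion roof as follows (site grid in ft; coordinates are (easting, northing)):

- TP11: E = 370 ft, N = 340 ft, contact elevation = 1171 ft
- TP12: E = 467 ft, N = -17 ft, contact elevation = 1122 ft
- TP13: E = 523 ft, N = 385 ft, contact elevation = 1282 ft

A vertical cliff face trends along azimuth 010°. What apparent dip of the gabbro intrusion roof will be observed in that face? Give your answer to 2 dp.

Let the plane be z = a·E + b·N + c.
TP12−TP11: 97a − 357b = −49;  TP13−TP11: 153a + 45b = 111.
Solving gives a = 0.63442, b = 0.30963.
Unit vector along 010° is (sin 10°, cos 10°) = (0.1736, 0.9848).
Slope in that direction = a·(0.1736) + b·(0.9848) = 0.41509.
Apparent dip = arctan|0.41509| = 22.54° (true dip is 35.2°, so apparent ≤ true as expected).

22.54°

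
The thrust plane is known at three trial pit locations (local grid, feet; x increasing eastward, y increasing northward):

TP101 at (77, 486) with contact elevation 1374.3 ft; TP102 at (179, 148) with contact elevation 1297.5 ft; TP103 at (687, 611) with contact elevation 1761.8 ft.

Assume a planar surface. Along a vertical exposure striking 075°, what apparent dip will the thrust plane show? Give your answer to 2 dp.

Let the plane be z = a·x + b·y + c.
TP102−TP101: 102a − 338b = −76.8;  TP103−TP101: 610a + 125b = 387.5.
Solving gives a = 0.55440, b = 0.39452.
Unit vector along 075° is (sin 75°, cos 75°) = (0.9659, 0.2588).
Slope in that direction = a·(0.9659) + b·(0.2588) = 0.63762.
Apparent dip = arctan|0.63762| = 32.52° (true dip is 34.2°, so apparent ≤ true as expected).

32.52°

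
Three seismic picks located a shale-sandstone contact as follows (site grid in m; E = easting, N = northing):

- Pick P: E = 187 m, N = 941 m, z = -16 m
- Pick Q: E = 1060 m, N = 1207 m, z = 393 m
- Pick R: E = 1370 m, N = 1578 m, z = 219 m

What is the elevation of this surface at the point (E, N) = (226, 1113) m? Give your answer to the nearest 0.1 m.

-182.6 m

Let the plane be z = a·E + b·N + c.
Pick Q−Pick P: 873a + 266b = 409;  Pick R−Pick P: 1183a + 637b = 235.
Solving gives a = 0.820233, b = −1.154372.
Then c = -16 − a·187 − b·941 = 916.88.
At (226, 1113): z = 185.4 − 1284.8 + 916.88 = -182.6 m.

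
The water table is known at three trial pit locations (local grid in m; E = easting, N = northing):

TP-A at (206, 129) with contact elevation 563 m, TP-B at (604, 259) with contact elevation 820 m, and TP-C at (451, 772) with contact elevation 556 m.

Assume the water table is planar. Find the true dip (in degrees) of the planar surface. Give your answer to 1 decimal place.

Two edge vectors: TP-A→TP-B = (398, 130, 257), TP-A→TP-C = (245, 643, -7).
Normal n = (TP-A→TP-B) × (TP-A→TP-C) = (-166161, 65751, 224064).
So ∂z/∂E = −n_x/n_z = 0.74158 and ∂z/∂N = −n_y/n_z = −0.29345.
Gradient magnitude |∇z| = √(a² + b²) = √(0.54994 + 0.08611) = 0.79753.
True dip = arctan(0.79753) = 38.6°, dipping toward WNW (azimuth ≈ 292°).

38.6°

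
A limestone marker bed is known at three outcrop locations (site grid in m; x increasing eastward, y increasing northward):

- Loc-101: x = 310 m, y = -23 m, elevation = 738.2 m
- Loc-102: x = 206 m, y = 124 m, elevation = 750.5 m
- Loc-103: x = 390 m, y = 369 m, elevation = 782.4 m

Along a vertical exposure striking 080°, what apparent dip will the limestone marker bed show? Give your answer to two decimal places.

2.85°

Let the plane be z = a·x + b·y + c.
Loc-102−Loc-101: −104a + 147b = 12.3;  Loc-103−Loc-101: 80a + 392b = 44.2.
Solving gives a = 0.03190, b = 0.10624.
Unit vector along 080° is (sin 80°, cos 80°) = (0.9848, 0.1736).
Slope in that direction = a·(0.9848) + b·(0.1736) = 0.04987.
Apparent dip = arctan|0.04987| = 2.85° (true dip is 6.3°, so apparent ≤ true as expected).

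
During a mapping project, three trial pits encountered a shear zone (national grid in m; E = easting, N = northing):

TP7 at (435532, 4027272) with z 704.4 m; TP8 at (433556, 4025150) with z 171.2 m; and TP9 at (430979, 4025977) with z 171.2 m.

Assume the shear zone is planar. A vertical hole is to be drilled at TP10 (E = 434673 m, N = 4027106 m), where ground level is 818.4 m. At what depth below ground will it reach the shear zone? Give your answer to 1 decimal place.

Let the plane be z = a·E + b·N + c.
TP8−TP7: −1976a − 2122b = −533.2;  TP9−TP7: −4553a − 1295b = −533.2.
Solving gives a = 0.062084272, b = 0.193459697.
Then c = 704.4 − a·435532 − b·4027272 = −805450.11.
At (434673, 4027106): z_contact = 26986.36 + 779082.71 − 805450.11 = 618.96 m.
Depth below ground = 818.4 − 618.96 = 199.4 m.

199.4 m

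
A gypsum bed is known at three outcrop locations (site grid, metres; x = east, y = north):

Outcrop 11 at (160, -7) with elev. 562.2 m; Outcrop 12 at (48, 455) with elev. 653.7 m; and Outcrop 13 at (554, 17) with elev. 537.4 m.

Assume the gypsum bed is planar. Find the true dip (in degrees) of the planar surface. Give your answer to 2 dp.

11.02°

Two edge vectors: Outcrop 11→Outcrop 12 = (-112, 462, 91.5), Outcrop 11→Outcrop 13 = (394, 24, -24.8).
Normal n = (Outcrop 11→Outcrop 12) × (Outcrop 11→Outcrop 13) = (-13653.6, 33273.4, -184716).
So ∂z/∂x = −n_x/n_z = −0.07392 and ∂z/∂y = −n_y/n_z = 0.18013.
Gradient magnitude |∇z| = √(a² + b²) = √(0.00546 + 0.03245) = 0.19471.
True dip = arctan(0.19471) = 11.02°, dipping toward SSE (azimuth ≈ 158°).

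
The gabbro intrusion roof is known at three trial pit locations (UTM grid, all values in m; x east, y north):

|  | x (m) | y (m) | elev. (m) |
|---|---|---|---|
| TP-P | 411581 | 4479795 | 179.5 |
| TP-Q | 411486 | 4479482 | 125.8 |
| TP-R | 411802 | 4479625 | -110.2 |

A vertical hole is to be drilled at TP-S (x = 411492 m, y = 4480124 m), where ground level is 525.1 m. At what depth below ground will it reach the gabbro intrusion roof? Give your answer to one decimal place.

Two edge vectors: TP-P→TP-Q = (-95, -313, -53.7), TP-P→TP-R = (221, -170, -289.7).
Normal n = (TP-P→TP-Q) × (TP-P→TP-R) = (81547.1, -39389.2, 85323).
So ∂z/∂x = −n_x/n_z = −0.955745813 and ∂z/∂y = −n_y/n_z = 0.461648090.
Intercept c from TP-P: 179.5 + 393366.82 − 2068088.81 = −1674542.49.
At (411492, 4480124): z_contact = −393281.76 + 2068240.69 − 1674542.49 = 416.44 m.
Depth below ground = 525.1 − 416.44 = 108.7 m.

108.7 m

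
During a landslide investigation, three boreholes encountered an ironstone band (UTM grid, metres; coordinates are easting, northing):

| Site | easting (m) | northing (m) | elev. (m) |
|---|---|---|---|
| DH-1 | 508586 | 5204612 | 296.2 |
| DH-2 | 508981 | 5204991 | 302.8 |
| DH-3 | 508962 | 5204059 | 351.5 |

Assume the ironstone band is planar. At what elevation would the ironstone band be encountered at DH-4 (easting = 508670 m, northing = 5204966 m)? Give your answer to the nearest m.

Two edge vectors: DH-1→DH-2 = (395, 379, 6.6), DH-1→DH-3 = (376, -553, 55.3).
Normal n = (DH-1→DH-2) × (DH-1→DH-3) = (24608.5, -19361.9, -360939).
So ∂z/∂easting = −n_x/n_z = 0.06817911 and ∂z/∂northing = −n_y/n_z = −0.05364314.
Intercept c from DH-1: 296.2 − 34674.94 + 279191.71 = 244812.97.
At (508670, 5204966): z = 34680.7 − 279210.7 + 244812.97 = 282.9 m.

283 m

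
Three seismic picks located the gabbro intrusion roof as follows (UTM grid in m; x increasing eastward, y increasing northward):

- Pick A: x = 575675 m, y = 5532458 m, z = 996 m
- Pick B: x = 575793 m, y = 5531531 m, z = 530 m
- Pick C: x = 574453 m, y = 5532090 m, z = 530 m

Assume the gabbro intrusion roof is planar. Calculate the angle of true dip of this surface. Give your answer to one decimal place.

Let the plane be z = a·x + b·y + c.
Pick B−Pick A: 118a − 927b = −466;  Pick C−Pick A: −1222a − 368b = −466.
Solving gives a = 0.22147, b = 0.53089.
Gradient magnitude |∇z| = √(a² + b²) = √(0.04905 + 0.28184) = 0.57523.
True dip = arctan(0.57523) = 29.9°, dipping toward SSW (azimuth ≈ 203°).

29.9°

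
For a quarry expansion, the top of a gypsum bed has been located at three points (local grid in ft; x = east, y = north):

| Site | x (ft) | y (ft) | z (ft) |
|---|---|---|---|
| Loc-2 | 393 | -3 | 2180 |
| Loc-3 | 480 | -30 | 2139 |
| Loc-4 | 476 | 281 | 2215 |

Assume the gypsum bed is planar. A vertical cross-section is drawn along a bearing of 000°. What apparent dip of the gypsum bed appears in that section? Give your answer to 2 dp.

Let the plane be z = a·x + b·y + c.
Loc-3−Loc-2: 87a − 27b = −41;  Loc-4−Loc-2: 83a + 284b = 35.
Solving gives a = −0.39701, b = 0.23927.
Unit vector along 000° is (sin 0°, cos 0°) = (0.0000, 1.0000).
Slope in that direction = a·(0.0000) + b·(1.0000) = 0.23927.
Apparent dip = arctan|0.23927| = 13.46° (true dip is 24.9°, so apparent ≤ true as expected).

13.46°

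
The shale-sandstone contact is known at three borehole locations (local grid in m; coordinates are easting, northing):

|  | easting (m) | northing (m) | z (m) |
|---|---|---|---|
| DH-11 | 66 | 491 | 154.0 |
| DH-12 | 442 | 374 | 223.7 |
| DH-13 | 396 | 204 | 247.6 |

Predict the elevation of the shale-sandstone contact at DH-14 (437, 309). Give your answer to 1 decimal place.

Two edge vectors: DH-11→DH-12 = (376, -117, 69.7), DH-11→DH-13 = (330, -287, 93.6).
Normal n = (DH-11→DH-12) × (DH-11→DH-13) = (9052.7, -12192.6, -69302).
So ∂z/∂easting = −n_x/n_z = 0.13063 and ∂z/∂northing = −n_y/n_z = −0.17593.
Intercept c from DH-11: 154 − 8.62 + 86.38 = 231.76.
At (437, 309): z = 57.1 − 54.4 + 231.76 = 234.5 m.

234.5 m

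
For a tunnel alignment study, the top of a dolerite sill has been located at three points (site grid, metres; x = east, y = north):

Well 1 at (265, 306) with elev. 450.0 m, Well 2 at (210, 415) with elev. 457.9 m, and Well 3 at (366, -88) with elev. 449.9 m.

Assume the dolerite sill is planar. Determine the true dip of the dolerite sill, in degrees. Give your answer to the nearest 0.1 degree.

16.7°

Let the plane be z = a·x + b·y + c.
Well 2−Well 1: −55a + 109b = 7.9;  Well 3−Well 1: 101a − 394b = −0.1.
Solving gives a = −0.29094, b = −0.07433.
Gradient magnitude |∇z| = √(a² + b²) = √(0.08465 + 0.00552) = 0.30028.
True dip = arctan(0.30028) = 16.7°, dipping toward ENE (azimuth ≈ 076°).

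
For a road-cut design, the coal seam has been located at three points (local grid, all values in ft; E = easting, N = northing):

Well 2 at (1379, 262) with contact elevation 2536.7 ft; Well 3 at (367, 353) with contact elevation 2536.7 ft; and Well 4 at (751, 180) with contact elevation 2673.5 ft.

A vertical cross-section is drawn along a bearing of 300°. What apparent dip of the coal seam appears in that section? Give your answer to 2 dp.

Let the plane be z = a·E + b·N + c.
Well 3−Well 2: −1012a + 91b = 0;  Well 4−Well 2: −628a − 82b = 136.8.
Solving gives a = −0.08884, b = −0.98794.
Unit vector along 300° is (sin 300°, cos 300°) = (-0.8660, 0.5000).
Slope in that direction = a·(-0.8660) + b·(0.5000) = −0.41703.
Apparent dip = arctan|0.41703| = 22.64° (true dip is 44.8°, so apparent ≤ true as expected).

22.64°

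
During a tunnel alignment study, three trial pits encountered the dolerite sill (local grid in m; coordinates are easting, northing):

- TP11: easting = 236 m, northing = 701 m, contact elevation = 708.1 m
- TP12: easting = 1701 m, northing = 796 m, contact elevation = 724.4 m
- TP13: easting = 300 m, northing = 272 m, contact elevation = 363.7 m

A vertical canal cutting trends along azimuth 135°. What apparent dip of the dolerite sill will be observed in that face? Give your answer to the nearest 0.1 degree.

30.6°

Let the plane be z = a·easting + b·northing + c.
TP12−TP11: 1465a + 95b = 16.3;  TP13−TP11: 64a − 429b = −344.4.
Solving gives a = −0.04054, b = 0.79675.
Unit vector along 135° is (sin 135°, cos 135°) = (0.7071, -0.7071).
Slope in that direction = a·(0.7071) + b·(-0.7071) = −0.59205.
Apparent dip = arctan|0.59205| = 30.6° (true dip is 38.6°, so apparent ≤ true as expected).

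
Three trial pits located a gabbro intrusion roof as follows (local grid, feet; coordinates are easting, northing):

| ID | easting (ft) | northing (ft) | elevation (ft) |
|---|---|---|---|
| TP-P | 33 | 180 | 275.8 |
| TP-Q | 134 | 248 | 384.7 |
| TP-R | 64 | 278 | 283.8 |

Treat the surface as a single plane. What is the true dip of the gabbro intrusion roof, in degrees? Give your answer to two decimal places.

53.29°

Let the plane be z = a·easting + b·northing + c.
TP-Q−TP-P: 101a + 68b = 108.9;  TP-R−TP-P: 31a + 98b = 8.
Solving gives a = 1.30015, b = −0.32964.
Gradient magnitude |∇z| = √(a² + b²) = √(1.69040 + 0.10866) = 1.34129.
True dip = arctan(1.34129) = 53.29°, dipping toward WNW (azimuth ≈ 284°).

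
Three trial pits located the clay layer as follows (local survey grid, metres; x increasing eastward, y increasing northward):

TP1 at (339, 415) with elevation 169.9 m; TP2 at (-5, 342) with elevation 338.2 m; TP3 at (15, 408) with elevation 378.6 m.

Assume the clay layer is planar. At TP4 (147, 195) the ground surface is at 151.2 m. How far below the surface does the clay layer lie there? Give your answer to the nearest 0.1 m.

Two edge vectors: TP1→TP2 = (-344, -73, 168.3), TP1→TP3 = (-324, -7, 208.7).
Normal n = (TP1→TP2) × (TP1→TP3) = (-14057, 17263.6, -21244).
So ∂z/∂x = −n_x/n_z = −0.66169 and ∂z/∂y = −n_y/n_z = 0.81263.
Intercept c from TP1: 169.9 + 224.31 − 337.24 = 56.97.
At (147, 195): z_contact = −97.27 + 158.46 + 56.97 = 118.17 m.
Depth below ground = 151.2 − 118.17 = 33.0 m.

33.0 m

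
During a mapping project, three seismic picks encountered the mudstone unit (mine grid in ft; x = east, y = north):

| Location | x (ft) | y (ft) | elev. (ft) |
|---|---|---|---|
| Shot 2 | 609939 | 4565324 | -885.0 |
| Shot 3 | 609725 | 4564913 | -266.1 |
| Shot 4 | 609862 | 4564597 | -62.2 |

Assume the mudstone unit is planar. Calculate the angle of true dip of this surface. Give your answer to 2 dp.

53.95°

Let the plane be z = a·x + b·y + c.
Shot 3−Shot 2: −214a − 411b = 618.9;  Shot 4−Shot 2: −77a − 727b = 822.8.
Solving gives a = −0.90187, b = −1.03625.
Gradient magnitude |∇z| = √(a² + b²) = √(0.81337 + 1.07382) = 1.37375.
True dip = arctan(1.37375) = 53.95°, dipping toward NE (azimuth ≈ 041°).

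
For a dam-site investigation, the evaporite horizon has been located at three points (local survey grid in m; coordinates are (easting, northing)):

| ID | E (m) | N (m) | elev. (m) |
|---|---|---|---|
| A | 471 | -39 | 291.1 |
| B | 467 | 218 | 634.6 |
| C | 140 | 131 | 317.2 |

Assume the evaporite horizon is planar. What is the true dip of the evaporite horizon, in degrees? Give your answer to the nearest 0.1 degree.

55.9°

Two edge vectors: A→B = (-4, 257, 343.5), A→C = (-331, 170, 26.1).
Normal n = (A→B) × (A→C) = (-51687.3, -113594.1, 84387).
So ∂z/∂E = −n_x/n_z = 0.61250 and ∂z/∂N = −n_y/n_z = 1.34611.
Gradient magnitude |∇z| = √(a² + b²) = √(0.37516 + 1.81201) = 1.47891.
True dip = arctan(1.47891) = 55.9°, dipping toward SSW (azimuth ≈ 204°).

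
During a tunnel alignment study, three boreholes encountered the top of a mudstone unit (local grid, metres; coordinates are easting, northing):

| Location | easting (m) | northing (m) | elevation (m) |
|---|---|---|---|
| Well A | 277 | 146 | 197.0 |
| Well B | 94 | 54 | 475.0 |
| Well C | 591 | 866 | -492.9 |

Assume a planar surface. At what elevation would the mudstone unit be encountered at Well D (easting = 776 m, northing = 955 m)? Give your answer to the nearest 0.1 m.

Two edge vectors: Well A→Well B = (-183, -92, 278), Well A→Well C = (314, 720, -689.9).
Normal n = (Well A→Well B) × (Well A→Well C) = (-136689.2, -38959.7, -102872).
So ∂z/∂easting = −n_x/n_z = −1.32873 and ∂z/∂northing = −n_y/n_z = −0.37872.
Intercept c from Well A: 197 + 368.06 + 55.29 = 620.35.
At (776, 955): z = −1031.1 − 361.7 + 620.35 = -772.4 m.

-772.4 m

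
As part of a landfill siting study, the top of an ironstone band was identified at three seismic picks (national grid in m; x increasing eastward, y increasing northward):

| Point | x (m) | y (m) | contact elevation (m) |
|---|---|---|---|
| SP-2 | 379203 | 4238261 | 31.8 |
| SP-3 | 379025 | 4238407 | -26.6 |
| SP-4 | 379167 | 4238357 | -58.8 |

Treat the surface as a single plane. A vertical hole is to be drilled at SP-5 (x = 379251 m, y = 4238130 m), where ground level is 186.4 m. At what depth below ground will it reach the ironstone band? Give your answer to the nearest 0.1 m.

30.2 m

Two edge vectors: SP-2→SP-3 = (-178, 146, -58.4), SP-2→SP-4 = (-36, 96, -90.6).
Normal n = (SP-2→SP-3) × (SP-2→SP-4) = (-7621.2, -14024.4, -11832).
So ∂z/∂x = −n_x/n_z = −0.644117647 and ∂z/∂y = −n_y/n_z = −1.185294118.
Intercept c from SP-2: 31.8 + 244251.34 + 5023585.83 = 5267868.98.
At (379251, 4238130): z_contact = −244282.26 − 5023430.56 + 5267868.98 = 156.16 m.
Depth below ground = 186.4 − 156.16 = 30.2 m.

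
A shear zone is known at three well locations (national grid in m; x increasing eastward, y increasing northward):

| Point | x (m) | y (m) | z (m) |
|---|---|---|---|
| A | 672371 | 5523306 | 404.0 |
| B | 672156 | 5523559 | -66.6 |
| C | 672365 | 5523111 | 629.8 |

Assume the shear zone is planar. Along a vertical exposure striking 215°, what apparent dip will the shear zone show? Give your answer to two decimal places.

Two edge vectors: A→B = (-215, 253, -470.6), A→C = (-6, -195, 225.8).
Normal n = (A→B) × (A→C) = (-34639.6, 51370.6, 43443).
So ∂z/∂x = −n_x/n_z = 0.79736 and ∂z/∂y = −n_y/n_z = −1.18248.
Unit vector along 215° is (sin 215°, cos 215°) = (-0.5736, -0.8192).
Slope in that direction = a·(-0.5736) + b·(-0.8192) = 0.51129.
Apparent dip = arctan|0.51129| = 27.08° (true dip is 55.0°, so apparent ≤ true as expected).

27.08°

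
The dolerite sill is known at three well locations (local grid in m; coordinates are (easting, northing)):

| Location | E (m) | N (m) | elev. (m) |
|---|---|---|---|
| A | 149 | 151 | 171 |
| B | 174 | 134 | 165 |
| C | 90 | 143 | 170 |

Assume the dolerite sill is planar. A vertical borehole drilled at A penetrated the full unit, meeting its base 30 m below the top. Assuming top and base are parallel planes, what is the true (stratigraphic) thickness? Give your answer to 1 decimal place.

28.6 m

Two edge vectors: A→B = (25, -17, -6), A→C = (-59, -8, -1).
Normal n = (A→B) × (A→C) = (-31, 379, -1203).
So ∂z/∂E = −n_x/n_z = −0.02577 and ∂z/∂N = −n_y/n_z = 0.31505.
|∇z| = √(a²+b²) = 0.31610, so dip δ = arctan(0.31610) = 17.54°.
True thickness = vertical thickness × cos δ = 30 × cos 17.54° = 28.6 m.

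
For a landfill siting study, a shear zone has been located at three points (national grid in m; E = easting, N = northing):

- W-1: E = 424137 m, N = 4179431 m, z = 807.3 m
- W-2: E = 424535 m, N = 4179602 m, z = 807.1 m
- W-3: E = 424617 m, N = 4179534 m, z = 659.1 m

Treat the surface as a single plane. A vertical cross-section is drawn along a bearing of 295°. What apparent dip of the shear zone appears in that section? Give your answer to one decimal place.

49.3°

Two edge vectors: W-1→W-2 = (398, 171, -0.2), W-1→W-3 = (480, 103, -148.2).
Normal n = (W-1→W-2) × (W-1→W-3) = (-25321.6, 58887.6, -41086).
So ∂z/∂E = −n_x/n_z = −0.61631 and ∂z/∂N = −n_y/n_z = 1.43328.
Unit vector along 295° is (sin 295°, cos 295°) = (-0.9063, 0.4226).
Slope in that direction = a·(-0.9063) + b·(0.4226) = 1.16429.
Apparent dip = arctan|1.16429| = 49.3° (true dip is 57.3°, so apparent ≤ true as expected).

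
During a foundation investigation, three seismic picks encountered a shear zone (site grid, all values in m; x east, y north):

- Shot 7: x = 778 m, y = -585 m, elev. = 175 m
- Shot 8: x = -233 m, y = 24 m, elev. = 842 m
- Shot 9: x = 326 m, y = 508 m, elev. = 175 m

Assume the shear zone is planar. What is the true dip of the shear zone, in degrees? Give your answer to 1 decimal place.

43.6°

Two edge vectors: Shot 7→Shot 8 = (-1011, 609, 667), Shot 7→Shot 9 = (-452, 1093, 0).
Normal n = (Shot 7→Shot 8) × (Shot 7→Shot 9) = (-729031, -301484, -829755).
So ∂z/∂x = −n_x/n_z = −0.87861 and ∂z/∂y = −n_y/n_z = −0.36334.
Gradient magnitude |∇z| = √(a² + b²) = √(0.77196 + 0.13202) = 0.95077.
True dip = arctan(0.95077) = 43.6°, dipping toward ENE (azimuth ≈ 068°).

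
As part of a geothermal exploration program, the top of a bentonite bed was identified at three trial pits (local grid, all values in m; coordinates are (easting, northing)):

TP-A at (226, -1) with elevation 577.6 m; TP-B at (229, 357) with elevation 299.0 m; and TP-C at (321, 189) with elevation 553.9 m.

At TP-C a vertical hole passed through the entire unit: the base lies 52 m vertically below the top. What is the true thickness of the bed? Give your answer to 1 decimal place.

Two edge vectors: TP-A→TP-B = (3, 358, -278.6), TP-A→TP-C = (95, 190, -23.7).
Normal n = (TP-A→TP-B) × (TP-A→TP-C) = (44449.4, -26395.9, -33440).
So ∂z/∂E = −n_x/n_z = 1.32923 and ∂z/∂N = −n_y/n_z = −0.78935.
|∇z| = √(a²+b²) = 1.54594, so dip δ = arctan(1.54594) = 57.10°.
True thickness = vertical thickness × cos δ = 52 × cos 57.10° = 28.2 m.

28.2 m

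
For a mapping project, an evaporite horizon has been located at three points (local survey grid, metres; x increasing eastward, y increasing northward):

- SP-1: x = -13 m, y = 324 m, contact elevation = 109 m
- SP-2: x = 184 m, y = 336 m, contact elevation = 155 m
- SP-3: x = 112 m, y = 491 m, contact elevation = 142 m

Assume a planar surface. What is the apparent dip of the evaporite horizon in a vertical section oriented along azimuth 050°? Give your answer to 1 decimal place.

10.9°

Two edge vectors: SP-1→SP-2 = (197, 12, 46), SP-1→SP-3 = (125, 167, 33).
Normal n = (SP-1→SP-2) × (SP-1→SP-3) = (-7286, -751, 31399).
So ∂z/∂x = −n_x/n_z = 0.23205 and ∂z/∂y = −n_y/n_z = 0.02392.
Unit vector along 050° is (sin 50°, cos 50°) = (0.7660, 0.6428).
Slope in that direction = a·(0.7660) + b·(0.6428) = 0.19313.
Apparent dip = arctan|0.19313| = 10.9° (true dip is 13.1°, so apparent ≤ true as expected).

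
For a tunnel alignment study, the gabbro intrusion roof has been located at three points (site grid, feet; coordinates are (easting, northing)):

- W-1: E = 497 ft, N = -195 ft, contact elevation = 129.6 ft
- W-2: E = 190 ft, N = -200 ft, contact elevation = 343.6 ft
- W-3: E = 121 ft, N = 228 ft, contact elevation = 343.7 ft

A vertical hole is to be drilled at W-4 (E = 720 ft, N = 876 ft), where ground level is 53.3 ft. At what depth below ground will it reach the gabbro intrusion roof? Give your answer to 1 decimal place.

Let the plane be z = a·E + b·N + c.
W-2−W-1: −307a − 5b = 214;  W-3−W-1: −376a + 423b = 214.1.
Solving gives a = −0.69525, b = −0.11185.
Then c = 129.6 − a·497 − b·-195 = 453.33.
At (720, 876): z_contact = −500.58 − 97.98 + 453.33 = -145.23 ft.
Depth below ground = 53.3 − (-145.23) = 198.5 ft.

198.5 ft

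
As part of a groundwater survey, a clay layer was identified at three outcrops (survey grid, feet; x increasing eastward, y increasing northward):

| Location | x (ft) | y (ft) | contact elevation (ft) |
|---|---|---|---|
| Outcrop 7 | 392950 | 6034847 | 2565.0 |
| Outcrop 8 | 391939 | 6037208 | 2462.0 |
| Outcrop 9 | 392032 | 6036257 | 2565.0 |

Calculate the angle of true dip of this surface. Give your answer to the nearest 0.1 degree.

Let the plane be z = a·x + b·y + c.
Outcrop 8−Outcrop 7: −1011a + 2361b = −103;  Outcrop 9−Outcrop 7: −918a + 1410b = 0.
Solving gives a = −0.19576, b = −0.12745.
Gradient magnitude |∇z| = √(a² + b²) = √(0.03832 + 0.01624) = 0.23359.
True dip = arctan(0.23359) = 13.1°, dipping toward ENE (azimuth ≈ 057°).

13.1°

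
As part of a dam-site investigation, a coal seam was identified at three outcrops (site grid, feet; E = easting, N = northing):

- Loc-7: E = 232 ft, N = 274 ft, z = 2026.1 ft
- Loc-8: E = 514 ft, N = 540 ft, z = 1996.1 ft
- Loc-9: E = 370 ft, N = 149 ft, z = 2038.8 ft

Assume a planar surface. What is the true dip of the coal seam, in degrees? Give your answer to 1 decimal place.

6.1°

Two edge vectors: Loc-7→Loc-8 = (282, 266, -30), Loc-7→Loc-9 = (138, -125, 12.7).
Normal n = (Loc-7→Loc-8) × (Loc-7→Loc-9) = (-371.8, -7721.4, -71958).
So ∂z/∂E = −n_x/n_z = −0.00517 and ∂z/∂N = −n_y/n_z = −0.10730.
Gradient magnitude |∇z| = √(a² + b²) = √(0.00003 + 0.01151) = 0.10743.
True dip = arctan(0.10743) = 6.1°, dipping toward N (azimuth ≈ 003°).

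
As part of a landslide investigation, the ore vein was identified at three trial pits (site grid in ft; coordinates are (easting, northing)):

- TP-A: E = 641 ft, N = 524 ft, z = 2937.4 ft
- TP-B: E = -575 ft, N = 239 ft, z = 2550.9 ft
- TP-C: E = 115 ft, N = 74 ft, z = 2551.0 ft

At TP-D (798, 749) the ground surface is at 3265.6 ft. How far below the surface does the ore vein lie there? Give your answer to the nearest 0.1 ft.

152.0 ft

Let the plane be z = a·E + b·N + c.
TP-B−TP-A: −1216a − 285b = −386.5;  TP-C−TP-A: −526a − 450b = −386.4.
Solving gives a = 0.16059, b = 0.67095.
Then c = 2937.4 − a·641 − b·524 = 2482.88.
At (798, 749): z_contact = 128.15 + 502.54 + 2482.88 = 3113.58 ft.
Depth below ground = 3265.6 − 3113.58 = 152.0 ft.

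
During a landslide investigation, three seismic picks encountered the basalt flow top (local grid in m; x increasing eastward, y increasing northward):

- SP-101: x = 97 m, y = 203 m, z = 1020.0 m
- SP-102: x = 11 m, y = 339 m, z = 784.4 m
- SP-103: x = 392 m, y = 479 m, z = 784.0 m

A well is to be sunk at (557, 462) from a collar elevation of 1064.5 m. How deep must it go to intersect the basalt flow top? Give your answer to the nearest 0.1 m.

171.5 m

Let the plane be z = a·x + b·y + c.
SP-102−SP-101: −86a + 136b = −235.6;  SP-103−SP-101: 295a + 276b = −236.
Solving gives a = 0.51569, b = −1.40626.
Then c = 1020 − a·97 − b·203 = 1255.45.
At (557, 462): z_contact = 287.24 − 649.69 + 1255.45 = 892.99 m.
Depth below ground = 1064.5 − 892.99 = 171.5 m.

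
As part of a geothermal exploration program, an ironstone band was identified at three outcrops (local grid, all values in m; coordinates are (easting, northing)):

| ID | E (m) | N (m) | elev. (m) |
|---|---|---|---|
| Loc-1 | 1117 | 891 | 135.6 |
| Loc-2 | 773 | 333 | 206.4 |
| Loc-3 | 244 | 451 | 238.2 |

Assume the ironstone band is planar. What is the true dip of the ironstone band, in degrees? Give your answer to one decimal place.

6.3°

Let the plane be z = a·E + b·N + c.
Loc-2−Loc-1: −344a − 558b = 70.8;  Loc-3−Loc-1: −873a − 440b = 102.6.
Solving gives a = −0.07773, b = −0.07896.
Gradient magnitude |∇z| = √(a² + b²) = √(0.00604 + 0.00624) = 0.11080.
True dip = arctan(0.11080) = 6.3°, dipping toward NE (azimuth ≈ 045°).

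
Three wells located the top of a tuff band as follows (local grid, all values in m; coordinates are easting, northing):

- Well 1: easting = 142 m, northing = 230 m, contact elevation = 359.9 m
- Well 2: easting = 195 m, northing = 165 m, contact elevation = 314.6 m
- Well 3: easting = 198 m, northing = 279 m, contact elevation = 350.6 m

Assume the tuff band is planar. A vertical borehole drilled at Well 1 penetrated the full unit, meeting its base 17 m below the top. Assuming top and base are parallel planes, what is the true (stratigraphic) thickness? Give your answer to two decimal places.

Two edge vectors: Well 1→Well 2 = (53, -65, -45.3), Well 1→Well 3 = (56, 49, -9.3).
Normal n = (Well 1→Well 2) × (Well 1→Well 3) = (2824.2, -2043.9, 6237).
So ∂z/∂easting = −n_x/n_z = −0.45281 and ∂z/∂northing = −n_y/n_z = 0.32771.
|∇z| = √(a²+b²) = 0.55896, so dip δ = arctan(0.55896) = 29.20°.
True thickness = vertical thickness × cos δ = 17 × cos 29.20° = 14.84 m.

14.84 m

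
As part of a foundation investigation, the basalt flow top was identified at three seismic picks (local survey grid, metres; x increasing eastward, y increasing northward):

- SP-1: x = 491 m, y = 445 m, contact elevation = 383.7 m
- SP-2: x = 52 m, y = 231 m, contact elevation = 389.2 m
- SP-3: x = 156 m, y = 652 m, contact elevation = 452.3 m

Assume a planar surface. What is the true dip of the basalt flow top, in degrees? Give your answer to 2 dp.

11.27°

Let the plane be z = a·x + b·y + c.
SP-2−SP-1: −439a − 214b = 5.5;  SP-3−SP-1: −335a + 207b = 68.6.
Solving gives a = −0.09731, b = 0.17392.
Gradient magnitude |∇z| = √(a² + b²) = √(0.00947 + 0.03025) = 0.19929.
True dip = arctan(0.19929) = 11.27°, dipping toward SSE (azimuth ≈ 151°).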